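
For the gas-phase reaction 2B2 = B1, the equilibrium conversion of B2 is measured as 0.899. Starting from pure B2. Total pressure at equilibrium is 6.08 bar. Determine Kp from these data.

Take 1 mol B2 as basis and let X be its fractional conversion, so ξ = 0.5X.
At extent ξ: n_B2 = 1 − X; n_B1 = 0.5X.
n_T = Σnᵢ = 1 − 0.5X.
At X = 0.899: n_B2 = 0.101, n_B1 = 0.45, n_T = 0.55.
p_i = (n_i/n_T)·P. Kp = p_B1 / (p_B2^2) = 3.99 bar^-1.

Kp = 3.99 bar^-1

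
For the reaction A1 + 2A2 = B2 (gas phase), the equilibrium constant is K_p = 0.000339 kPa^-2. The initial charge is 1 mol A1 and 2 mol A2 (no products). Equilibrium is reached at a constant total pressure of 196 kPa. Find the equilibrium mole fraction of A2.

Basis: 1 mol A1 initially; let X = conversion of A1. Extent ξ = X.
Mole table: n_A1 = 1 − X; n_A2 = 2 − 2X; n_B2 = X.
n_T = Σnᵢ = 3 − 2X.
Mole fractions y_i = n_i/n_T; K_p = p_B2 / (p_A1 p_A2^2) with p_i = y_i·P.
Substituting and setting equal to 0.000339 kPa^-2 gives a polynomial in X; the root in (0,1) is X = 0.672.
Then n_A2 = 0.657, n_T = 1.66, so y_A2 = 0.396.

y_A2 = 0.396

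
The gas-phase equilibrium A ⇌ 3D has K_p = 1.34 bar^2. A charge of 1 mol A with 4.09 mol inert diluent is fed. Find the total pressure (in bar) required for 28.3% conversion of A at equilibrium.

Let X = conversion of A (basis 1 mol A); extent of reaction ξ = X.
Species balance: n_A = 1 − X; n_D = 3X; n_I = 4.09 (inert).
Summing: n_T = 5.09 + 2X.
K_p = p_D^3 / (p_A) with p_i = (n_i/n_T)·P.
At X = 0.283: the mole-fraction product g(X) = Π y_i^ν_i = 0.02668. Since K_p = g(X)·P^{2}, P = (K_p/g)^(1/2) = (1.34/0.02668)^(1/2) = 7.09 bar.

P = 7.09 bar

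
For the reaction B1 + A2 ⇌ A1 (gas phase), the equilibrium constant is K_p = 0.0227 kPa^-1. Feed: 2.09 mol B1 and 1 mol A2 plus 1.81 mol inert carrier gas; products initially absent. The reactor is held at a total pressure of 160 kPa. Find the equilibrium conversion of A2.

Let X = conversion of A2 (basis 1 mol A2); extent of reaction ξ = X.
Moles: n_B1 = 2.09 − X; n_A2 = 1 − X; n_A1 = X; n_I = 1.81 (inert).
n_T = Σnᵢ = 4.9 − X.
Mole fractions y_i = n_i/n_T; K_p = p_A1 / (p_B1 p_A2) with p_i = y_i·P.
Substituting and setting equal to 0.0227 kPa^-1 gives a polynomial in X; the root in (0,1) is X = 0.561.

X = 0.561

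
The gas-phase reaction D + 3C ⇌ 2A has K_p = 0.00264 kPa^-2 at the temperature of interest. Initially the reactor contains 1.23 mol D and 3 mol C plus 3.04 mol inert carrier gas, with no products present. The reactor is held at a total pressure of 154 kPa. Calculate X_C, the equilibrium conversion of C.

Take 3 mol C as basis and let X be its fractional conversion, so ξ = X.
Mole table: n_D = 1.23 − X; n_C = 3 − 3X; n_A = 2X; n_I = 3.04 (inert).
n_T = Σnᵢ = 7.27 − 2X.
y_i = n_i/n_T, p_i = y_i·P. K_p = p_A^2 / (p_D p_C^3).
Setting this equal to 0.00264 kPa^-2 and taking the physical root (0 < X < 1) gives X = 0.621.

X = 0.621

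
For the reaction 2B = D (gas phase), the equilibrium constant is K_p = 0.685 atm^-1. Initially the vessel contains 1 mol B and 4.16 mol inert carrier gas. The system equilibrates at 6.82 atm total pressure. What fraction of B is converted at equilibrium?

Take 1 mol B as basis and let X be its fractional conversion, so ξ = 0.5X.
Moles: n_B = 1 − X; n_D = 0.5X; n_I = 4.16 (inert).
Summing: n_T = 5.16 − 0.5X.
Mole fractions y_i = n_i/n_T; K_p = p_D / (p_B^2) with p_i = y_i·P.
Equating to 0.685 atm^-1 and solving on 0 < X < 1: X = 0.492.

X = 0.492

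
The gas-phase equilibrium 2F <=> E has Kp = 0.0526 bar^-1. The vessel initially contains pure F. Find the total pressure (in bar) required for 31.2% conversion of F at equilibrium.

Basis: 1 mol F initially; let X = conversion of F. Extent ξ = 0.5X.
Species balance: n_F = 1 − X; n_E = 0.5X.
n_T = Σnᵢ = 1 − 0.5X.
Kp = p_E / (p_F^2) with p_i = (n_i/n_T)·P.
At X = 0.312: the mole-fraction product g(X) = Π y_i^ν_i = 0.2782. Since Kp = g(X)·P^{-1}, P = (g/Kp)^(1/1) = (0.2782/0.0526)^(1/1) = 5.29 bar.

P = 5.29 bar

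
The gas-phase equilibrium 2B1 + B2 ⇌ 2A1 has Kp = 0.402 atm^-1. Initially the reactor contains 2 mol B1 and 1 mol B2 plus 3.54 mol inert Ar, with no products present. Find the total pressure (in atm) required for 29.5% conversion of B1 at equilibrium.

Let X = conversion of B1 (basis 2 mol B1); extent of reaction ξ = X.
Moles: n_B1 = 2 − 2X; n_B2 = 1 − X; n_A1 = 2X; n_I = 3.54 (inert).
n_T = Σnᵢ = 6.54 − X.
Kp = p_A1^2 / (p_B1^2 p_B2) with p_i = (n_i/n_T)·P.
At X = 0.295: the mole-fraction product g(X) = Π y_i^ν_i = 1.551. Since Kp = g(X)·P^{-1}, P = (g/Kp)^(1/1) = (1.551/0.402)^(1/1) = 3.86 atm.

P = 3.86 atm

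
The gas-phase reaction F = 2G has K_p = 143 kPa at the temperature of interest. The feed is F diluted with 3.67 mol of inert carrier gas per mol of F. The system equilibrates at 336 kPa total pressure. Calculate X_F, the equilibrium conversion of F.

X = 0.517

Let X = conversion of F (basis 1 mol F); extent of reaction ξ = X.
Species balance: n_F = 1 − X; n_G = 2X; n_I = 3.67 (inert).
n_T = Σnᵢ = 4.67 + X.
Mole fractions y_i = n_i/n_T; K_p = p_G^2 / (p_F) with p_i = y_i·P.
Substituting and setting equal to 143 kPa gives a polynomial in X; the root in (0,1) is X = 0.517.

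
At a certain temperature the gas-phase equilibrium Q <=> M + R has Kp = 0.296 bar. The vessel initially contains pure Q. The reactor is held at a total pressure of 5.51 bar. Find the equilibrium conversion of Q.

Let X = conversion of Q (basis 1 mol Q); extent of reaction ξ = X.
Species balance: n_Q = 1 − X; n_M = X; n_R = X.
Total moles n_T = 1 + X.
With p_i = (n_i/n_T)P, Kp = p_M p_R / (p_Q).
This yields a degree-2 equation in X; solving on (0,1), X = 0.226.

X = 0.226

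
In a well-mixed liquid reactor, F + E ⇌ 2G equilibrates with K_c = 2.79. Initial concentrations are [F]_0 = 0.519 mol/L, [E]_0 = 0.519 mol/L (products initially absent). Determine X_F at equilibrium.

Let X = conversion of F; extent ξ = 0.519·X mol/L.
Concentrations: [F] = 0.519 − 0.519X; [E] = 0.519 − 0.519X; [G] = 1.04X.
K_c = [G]^2 / ([F] [E]).
Equating to 2.79: the physical root is X = 0.455.

X = 0.455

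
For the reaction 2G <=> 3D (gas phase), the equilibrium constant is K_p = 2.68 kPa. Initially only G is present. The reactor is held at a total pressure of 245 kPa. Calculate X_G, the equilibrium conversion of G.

X = 0.137

Let X = conversion of G (basis 1 mol G); extent of reaction ξ = 0.5X.
Species balance: n_G = 1 − X; n_D = 1.5X.
Total moles n_T = 1 + 0.5X.
With p_i = (n_i/n_T)P, K_p = p_D^3 / (p_G^2).
Equating to 2.68 kPa and solving on 0 < X < 1: X = 0.137.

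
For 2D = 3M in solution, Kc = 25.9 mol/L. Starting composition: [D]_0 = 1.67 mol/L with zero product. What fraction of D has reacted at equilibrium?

X = 0.717

Let X = conversion of D; extent ξ = 1.67X/2 mol/L.
Concentrations: [D] = 1.67 − 1.67X; [M] = 2.5X.
Kc = [M]^3 / ([D]^2).
Setting equal to 25.9 and solving for X on (0,1) gives X = 0.717.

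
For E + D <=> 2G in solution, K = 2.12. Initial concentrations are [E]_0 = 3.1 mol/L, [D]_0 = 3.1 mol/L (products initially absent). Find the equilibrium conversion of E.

X = 0.421

Let X = conversion of E; extent ξ = 3.1·X mol/L.
Concentrations: [E] = 3.1 − 3.1X; [D] = 3.1 − 3.1X; [G] = 6.2X.
K = [G]^2 / ([E] [D]).
Solving K = 2.12 for X ∈ (0,1): X = 0.421.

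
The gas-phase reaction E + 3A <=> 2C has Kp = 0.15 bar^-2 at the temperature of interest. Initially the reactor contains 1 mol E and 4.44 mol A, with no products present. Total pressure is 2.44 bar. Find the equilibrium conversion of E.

X = 0.433

Let X = conversion of E (basis 1 mol E); extent of reaction ξ = X.
Moles: n_E = 1 − X; n_A = 4.44 − 3X; n_C = 2X.
Summing: n_T = 5.44 − 2X.
y_i = n_i/n_T, p_i = y_i·P. Kp = p_C^2 / (p_E p_A^3).
Equating to 0.15 bar^-2 and solving on 0 < X < 1: X = 0.433.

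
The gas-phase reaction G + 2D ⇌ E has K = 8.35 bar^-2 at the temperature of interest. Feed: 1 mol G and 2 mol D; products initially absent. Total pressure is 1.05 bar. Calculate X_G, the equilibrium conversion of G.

X = 0.627

Let X = conversion of G (basis 1 mol G); extent of reaction ξ = X.
Moles: n_G = 1 − X; n_D = 2 − 2X; n_E = X.
n_T = Σnᵢ = 3 − 2X.
With p_i = (n_i/n_T)P, K = p_E / (p_G p_D^2).
Setting this equal to 8.35 bar^-2 and taking the physical root (0 < X < 1) gives X = 0.627.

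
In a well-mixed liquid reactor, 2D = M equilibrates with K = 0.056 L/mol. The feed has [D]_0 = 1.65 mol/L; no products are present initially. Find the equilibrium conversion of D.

Let X = conversion of D; extent ξ = 1.65X/2 mol/L.
Concentrations: [D] = 1.65 − 1.65X; [M] = 0.825X.
K = [M] / ([D]^2).
Setting equal to 0.056 and solving for X on (0,1) gives X = 0.137.

X = 0.137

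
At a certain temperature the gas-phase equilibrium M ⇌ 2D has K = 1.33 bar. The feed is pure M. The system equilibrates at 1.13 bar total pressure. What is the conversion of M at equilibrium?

Let X = conversion of M (basis 1 mol M); extent of reaction ξ = X.
At extent ξ: n_M = 1 − X; n_D = 2X.
Summing: n_T = 1 + X.
Mole fractions y_i = n_i/n_T; K = p_D^2 / (p_M) with p_i = y_i·P.
Substituting and setting equal to 1.33 bar gives a polynomial in X; the root in (0,1) is X = 0.477.

X = 0.477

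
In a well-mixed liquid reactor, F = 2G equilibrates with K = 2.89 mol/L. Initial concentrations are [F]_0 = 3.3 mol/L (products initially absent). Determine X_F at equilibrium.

X = 0.371

Let X = conversion of F; extent ξ = 3.3·X mol/L.
Concentrations: [F] = 3.3 − 3.3X; [G] = 6.6X.
K = [G]^2 / ([F]).
This equals 2.89 at X = 0.371 (the root in 0 < X < 1).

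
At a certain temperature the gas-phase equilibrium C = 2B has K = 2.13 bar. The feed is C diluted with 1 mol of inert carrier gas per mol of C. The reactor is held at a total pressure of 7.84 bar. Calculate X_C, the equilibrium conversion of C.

X = 0.326

Take 1 mol C as basis and let X be its fractional conversion, so ξ = X.
Species balance: n_C = 1 − X; n_B = 2X; n_I = 1 (inert).
n_T = Σnᵢ = 2 + X.
y_i = n_i/n_T, p_i = y_i·P. K = p_B^2 / (p_C).
Setting this equal to 2.13 bar and taking the physical root (0 < X < 1) gives X = 0.326.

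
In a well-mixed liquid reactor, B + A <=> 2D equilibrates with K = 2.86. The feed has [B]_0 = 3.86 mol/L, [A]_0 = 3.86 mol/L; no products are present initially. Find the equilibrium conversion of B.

X = 0.458

Let X = conversion of B; extent ξ = 3.86·X mol/L.
Concentrations: [B] = 3.86 − 3.86X; [A] = 3.86 − 3.86X; [D] = 7.72X.
K = [D]^2 / ([B] [A]).
Equating to 2.86: the physical root is X = 0.458.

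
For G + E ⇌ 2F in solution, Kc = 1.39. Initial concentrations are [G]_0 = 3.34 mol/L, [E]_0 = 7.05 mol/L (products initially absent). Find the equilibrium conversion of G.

Let X = conversion of G; extent ξ = 3.34·X mol/L.
Concentrations: [G] = 3.34 − 3.34X; [E] = 7.05 − 3.34X; [F] = 6.68X.
Kc = [F]^2 / ([G] [E]).
Equating to 1.39: the physical root is X = 0.517.

X = 0.517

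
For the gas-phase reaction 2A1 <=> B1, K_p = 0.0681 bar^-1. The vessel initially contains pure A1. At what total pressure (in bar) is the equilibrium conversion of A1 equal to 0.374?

Let X = conversion of A1 (basis 1 mol A1); extent of reaction ξ = 0.5X.
Species balance: n_A1 = 1 − X; n_B1 = 0.5X.
Summing: n_T = 1 − 0.5X.
K_p = p_B1 / (p_A1^2) with p_i = (n_i/n_T)·P.
At X = 0.374: the mole-fraction product g(X) = Π y_i^ν_i = 0.388. Since K_p = g(X)·P^{-1}, P = (g/K_p)^(1/1) = (0.388/0.0681)^(1/1) = 5.7 bar.

P = 5.7 bar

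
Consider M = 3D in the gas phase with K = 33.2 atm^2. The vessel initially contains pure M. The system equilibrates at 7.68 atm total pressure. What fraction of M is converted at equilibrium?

X = 0.338

Let X = conversion of M (basis 1 mol M); extent of reaction ξ = X.
At extent ξ: n_M = 1 − X; n_D = 3X.
Total moles n_T = 1 + 2X.
y_i = n_i/n_T, p_i = y_i·P. K = p_D^3 / (p_M).
This yields a degree-3 equation in X; solving on (0,1), X = 0.338.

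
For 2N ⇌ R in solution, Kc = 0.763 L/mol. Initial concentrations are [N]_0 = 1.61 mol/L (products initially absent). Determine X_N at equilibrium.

Let X = conversion of N; extent ξ = 1.61X/2 mol/L.
Concentrations: [N] = 1.61 − 1.61X; [R] = 0.805X.
Kc = [R] / ([N]^2).
Setting equal to 0.763 and solving for X on (0,1) gives X = 0.534.

X = 0.534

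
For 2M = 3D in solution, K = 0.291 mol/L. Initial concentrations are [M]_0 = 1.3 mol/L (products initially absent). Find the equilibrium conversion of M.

Let X = conversion of M; extent ξ = 1.3X/2 mol/L.
Concentrations: [M] = 1.3 − 1.3X; [D] = 1.95X.
K = [D]^3 / ([M]^2).
Setting equal to 0.291 and solving for X on (0,1) gives X = 0.315.

X = 0.315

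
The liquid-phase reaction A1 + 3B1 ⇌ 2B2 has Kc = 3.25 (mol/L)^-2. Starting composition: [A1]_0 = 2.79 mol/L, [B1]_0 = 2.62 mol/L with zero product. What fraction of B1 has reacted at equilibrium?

X = 0.758

Let X = conversion of B1; extent ξ = 2.62X/3 mol/L.
Concentrations: [A1] = 2.79 − 0.873X; [B1] = 2.62 − 2.62X; [B2] = 1.75X.
Kc = [B2]^2 / ([A1] [B1]^3).
Equating to 3.25 (mol/L)^-2: the physical root is X = 0.758.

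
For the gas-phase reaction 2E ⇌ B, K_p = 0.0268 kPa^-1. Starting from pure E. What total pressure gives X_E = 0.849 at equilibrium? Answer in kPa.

Take 1 mol E as basis and let X be its fractional conversion, so ξ = 0.5X.
At extent ξ: n_E = 1 − X; n_B = 0.5X.
Summing: n_T = 1 − 0.5X.
K_p = p_B / (p_E^2) with p_i = (n_i/n_T)·P.
At X = 0.849: the mole-fraction product g(X) = Π y_i^ν_i = 10.71. Since K_p = g(X)·P^{-1}, P = (g/K_p)^(1/1) = (10.71/0.0268)^(1/1) = 400 kPa.

P = 400 kPa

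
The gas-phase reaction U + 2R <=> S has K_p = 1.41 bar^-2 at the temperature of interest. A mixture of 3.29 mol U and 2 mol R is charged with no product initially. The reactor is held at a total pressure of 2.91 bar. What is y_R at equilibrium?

y_R = 0.151

Take 2 mol R as basis and let X be its fractional conversion, so ξ = X.
At extent ξ: n_U = 3.29 − X; n_R = 2 − 2X; n_S = X.
Summing: n_T = 5.29 − 2X.
Mole fractions y_i = n_i/n_T; K_p = p_S / (p_U p_R^2) with p_i = y_i·P.
This yields a degree-3 equation in X; solving on (0,1), X = 0.707.
Then n_R = 0.587, n_T = 3.88, so y_R = 0.151.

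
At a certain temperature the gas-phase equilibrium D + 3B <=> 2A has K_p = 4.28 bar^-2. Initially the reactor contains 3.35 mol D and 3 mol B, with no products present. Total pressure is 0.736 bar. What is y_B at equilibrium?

y_B = 0.292

Basis: 3 mol B initially; let X = conversion of B. Extent ξ = X.
At extent ξ: n_D = 3.35 − X; n_B = 3 − 3X; n_A = 2X.
n_T = Σnᵢ = 6.35 − 2X.
With p_i = (n_i/n_T)P, K_p = p_A^2 / (p_D p_B^3).
Substituting and setting equal to 4.28 bar^-2 gives a polynomial in X; the root in (0,1) is X = 0.474.
Then n_B = 1.58, n_T = 5.4, so y_B = 0.292.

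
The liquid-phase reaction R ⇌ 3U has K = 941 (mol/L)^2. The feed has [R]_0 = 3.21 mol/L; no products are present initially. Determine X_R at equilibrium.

X = 0.831

Let X = conversion of R; extent ξ = 3.21·X mol/L.
Concentrations: [R] = 3.21 − 3.21X; [U] = 9.63X.
K = [U]^3 / ([R]).
This equals 941 at X = 0.831 (the root in 0 < X < 1).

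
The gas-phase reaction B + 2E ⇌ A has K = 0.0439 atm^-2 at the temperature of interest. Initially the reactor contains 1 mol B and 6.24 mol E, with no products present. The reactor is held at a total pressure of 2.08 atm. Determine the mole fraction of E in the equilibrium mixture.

y_E = 0.857

Basis: 1 mol B initially; let X = conversion of B. Extent ξ = X.
Species balance: n_B = 1 − X; n_E = 6.24 − 2X; n_A = X.
n_T = Σnᵢ = 7.24 − 2X.
With p_i = (n_i/n_T)P, K = p_A / (p_B p_E^2).
Setting this equal to 0.0439 atm^-2 and taking the physical root (0 < X < 1) gives X = 0.122.
Then n_E = 6, n_T = 7, so y_E = 0.857.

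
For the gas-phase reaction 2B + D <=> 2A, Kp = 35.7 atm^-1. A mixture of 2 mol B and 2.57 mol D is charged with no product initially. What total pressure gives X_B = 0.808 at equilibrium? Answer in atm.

Let X = conversion of B (basis 2 mol B); extent of reaction ξ = X.
At extent ξ: n_B = 2 − 2X; n_D = 2.57 − X; n_A = 2X.
Total moles n_T = 4.57 − X.
Kp = p_A^2 / (p_B^2 p_D) with p_i = (n_i/n_T)·P.
At X = 0.808: the mole-fraction product g(X) = Π y_i^ν_i = 37.81. Since Kp = g(X)·P^{-1}, P = (g/Kp)^(1/1) = (37.81/35.7)^(1/1) = 1.06 atm.

P = 1.06 atm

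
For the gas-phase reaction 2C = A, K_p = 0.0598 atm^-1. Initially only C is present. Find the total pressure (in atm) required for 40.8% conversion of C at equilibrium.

P = 7.75 atm

Let X = conversion of C (basis 1 mol C); extent of reaction ξ = 0.5X.
Moles: n_C = 1 − X; n_A = 0.5X.
n_T = Σnᵢ = 1 − 0.5X.
K_p = p_A / (p_C^2) with p_i = (n_i/n_T)·P.
At X = 0.408: the mole-fraction product g(X) = Π y_i^ν_i = 0.4633. Since K_p = g(X)·P^{-1}, P = (g/K_p)^(1/1) = (0.4633/0.0598)^(1/1) = 7.75 atm.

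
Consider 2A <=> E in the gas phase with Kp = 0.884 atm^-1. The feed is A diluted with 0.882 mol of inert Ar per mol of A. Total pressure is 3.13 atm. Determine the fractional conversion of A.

Let X = conversion of A (basis 1 mol A); extent of reaction ξ = 0.5X.
Moles: n_A = 1 − X; n_E = 0.5X; n_I = 0.882 (inert).
Summing: n_T = 1.88 − 0.5X.
With p_i = (n_i/n_T)P, Kp = p_E / (p_A^2).
This yields a degree-2 equation in X; solving on (0,1), X = 0.589.

X = 0.589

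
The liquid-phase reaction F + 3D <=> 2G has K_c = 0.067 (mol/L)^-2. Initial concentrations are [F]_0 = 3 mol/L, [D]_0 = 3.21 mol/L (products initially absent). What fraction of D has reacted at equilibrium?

X = 0.450

Let X = conversion of D; extent ξ = 3.21X/3 mol/L.
Concentrations: [F] = 3 − 1.07X; [D] = 3.21 − 3.21X; [G] = 2.14X.
K_c = [G]^2 / ([F] [D]^3).
Solving K_c = 0.067 for X ∈ (0,1): X = 0.450.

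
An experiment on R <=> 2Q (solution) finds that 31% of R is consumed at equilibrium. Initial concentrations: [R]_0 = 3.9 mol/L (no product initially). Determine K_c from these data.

K_c = 2.17 mol/L

Let X = conversion of R.
Concentrations: [R] = 3.9 − 3.9X; [Q] = 7.8X.
At X = 0.31: [R] = 2.69, [Q] = 2.42.
K_c = [Q]^2 / ([R]) = 2.17 mol/L.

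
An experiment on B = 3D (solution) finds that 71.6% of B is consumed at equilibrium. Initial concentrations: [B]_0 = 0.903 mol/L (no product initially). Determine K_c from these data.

Let X = conversion of B.
Concentrations: [B] = 0.903 − 0.903X; [D] = 2.71X.
At X = 0.716: [B] = 0.256, [D] = 1.94.
K_c = [D]^3 / ([B]) = 28.5 (mol/L)^2.

K_c = 28.5 (mol/L)^2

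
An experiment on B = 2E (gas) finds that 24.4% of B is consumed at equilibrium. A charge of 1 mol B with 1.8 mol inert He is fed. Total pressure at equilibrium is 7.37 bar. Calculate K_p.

K_p = 0.763 bar

Basis: 1 mol B initially; let X = conversion of B. Extent ξ = X.
Species balance: n_B = 1 − X; n_E = 2X; n_I = 1.8 (inert).
Summing: n_T = 2.8 + X.
At X = 0.244: n_B = 0.756, n_E = 0.488, n_T = 3.04.
p_i = (n_i/n_T)·P. K_p = p_E^2 / (p_B) = 0.763 bar.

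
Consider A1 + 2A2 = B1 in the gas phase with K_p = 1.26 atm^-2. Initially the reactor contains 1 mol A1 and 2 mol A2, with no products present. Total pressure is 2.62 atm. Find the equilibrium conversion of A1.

Let X = conversion of A1 (basis 1 mol A1); extent of reaction ξ = X.
At extent ξ: n_A1 = 1 − X; n_A2 = 2 − 2X; n_B1 = X.
Summing: n_T = 3 − 2X.
y_i = n_i/n_T, p_i = y_i·P. K_p = p_B1 / (p_A1 p_A2^2).
Substituting and setting equal to 1.26 atm^-2 gives a polynomial in X; the root in (0,1) is X = 0.618.

X = 0.618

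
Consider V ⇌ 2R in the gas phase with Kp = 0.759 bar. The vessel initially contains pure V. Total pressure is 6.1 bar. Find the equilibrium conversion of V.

Take 1 mol V as basis and let X be its fractional conversion, so ξ = X.
Species balance: n_V = 1 − X; n_R = 2X.
n_T = Σnᵢ = 1 + X.
With p_i = (n_i/n_T)P, Kp = p_R^2 / (p_V).
Setting this equal to 0.759 bar and taking the physical root (0 < X < 1) gives X = 0.174.

X = 0.174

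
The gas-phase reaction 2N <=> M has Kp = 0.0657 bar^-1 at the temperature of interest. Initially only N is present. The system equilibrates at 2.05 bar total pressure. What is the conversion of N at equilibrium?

Take 1 mol N as basis and let X be its fractional conversion, so ξ = 0.5X.
Moles: n_N = 1 − X; n_M = 0.5X.
Total moles n_T = 1 − 0.5X.
y_i = n_i/n_T, p_i = y_i·P. Kp = p_M / (p_N^2).
This yields a degree-2 equation in X; solving on (0,1), X = 0.194.

X = 0.194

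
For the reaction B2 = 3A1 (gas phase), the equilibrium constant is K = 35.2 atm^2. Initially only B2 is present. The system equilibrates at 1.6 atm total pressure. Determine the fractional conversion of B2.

Let X = conversion of B2 (basis 1 mol B2); extent of reaction ξ = X.
Species balance: n_B2 = 1 − X; n_A1 = 3X.
Summing: n_T = 1 + 2X.
With p_i = (n_i/n_T)P, K = p_A1^3 / (p_B2).
This yields a degree-3 equation in X; solving on (0,1), X = 0.838.

X = 0.838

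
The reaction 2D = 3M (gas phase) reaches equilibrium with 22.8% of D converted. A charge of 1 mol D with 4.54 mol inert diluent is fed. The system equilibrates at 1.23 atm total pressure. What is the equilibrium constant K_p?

Let X = conversion of D (basis 1 mol D); extent of reaction ξ = 0.5X.
At extent ξ: n_D = 1 − X; n_M = 1.5X; n_I = 4.54 (inert).
Total moles n_T = 5.54 + 0.5X.
At X = 0.228: n_D = 0.772, n_M = 0.342, n_T = 5.65.
p_i = (n_i/n_T)·P. K_p = p_M^3 / (p_D^2) = 0.0146 atm.

K_p = 0.0146 atm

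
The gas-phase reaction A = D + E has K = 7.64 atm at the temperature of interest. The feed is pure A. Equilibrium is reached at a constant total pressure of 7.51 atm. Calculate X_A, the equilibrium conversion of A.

X = 0.710

Let X = conversion of A (basis 1 mol A); extent of reaction ξ = X.
Moles: n_A = 1 − X; n_D = X; n_E = X.
Summing: n_T = 1 + X.
Mole fractions y_i = n_i/n_T; K = p_D p_E / (p_A) with p_i = y_i·P.
Setting this equal to 7.64 atm and taking the physical root (0 < X < 1) gives X = 0.710.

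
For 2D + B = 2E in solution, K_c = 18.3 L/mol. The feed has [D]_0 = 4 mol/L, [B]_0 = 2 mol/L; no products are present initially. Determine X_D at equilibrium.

X = 0.751

Let X = conversion of D; extent ξ = 4X/2 mol/L.
Concentrations: [D] = 4 − 4X; [B] = 2 − 2X; [E] = 4X.
K_c = [E]^2 / ([D]^2 [B]).
This equals 18.3 at X = 0.751 (the root in 0 < X < 1).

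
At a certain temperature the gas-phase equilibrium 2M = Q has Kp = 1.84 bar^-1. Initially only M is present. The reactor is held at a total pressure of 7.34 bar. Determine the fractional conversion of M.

Basis: 1 mol M initially; let X = conversion of M. Extent ξ = 0.5X.
Mole table: n_M = 1 − X; n_Q = 0.5X.
Total moles n_T = 1 − 0.5X.
Mole fractions y_i = n_i/n_T; Kp = p_Q / (p_M^2) with p_i = y_i·P.
This yields a degree-2 equation in X; solving on (0,1), X = 0.865.

X = 0.865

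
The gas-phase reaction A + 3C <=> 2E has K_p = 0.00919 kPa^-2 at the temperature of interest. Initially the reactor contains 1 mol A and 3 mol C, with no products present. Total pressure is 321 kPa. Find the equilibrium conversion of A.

Let X = conversion of A (basis 1 mol A); extent of reaction ξ = X.
Species balance: n_A = 1 − X; n_C = 3 − 3X; n_E = 2X.
n_T = Σnᵢ = 4 − 2X.
With p_i = (n_i/n_T)P, K_p = p_E^2 / (p_A p_C^3).
Substituting and setting equal to 0.00919 kPa^-2 gives a polynomial in X; the root in (0,1) is X = 0.844.

X = 0.844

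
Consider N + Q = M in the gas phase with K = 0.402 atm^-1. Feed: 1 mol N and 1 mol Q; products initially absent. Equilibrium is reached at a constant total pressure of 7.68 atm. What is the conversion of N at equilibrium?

X = 0.505

Take 1 mol N as basis and let X be its fractional conversion, so ξ = X.
At extent ξ: n_N = 1 − X; n_Q = 1 − X; n_M = X.
Summing: n_T = 2 − X.
y_i = n_i/n_T, p_i = y_i·P. K = p_M / (p_N p_Q).
Substituting and setting equal to 0.402 atm^-1 gives a polynomial in X; the root in (0,1) is X = 0.505.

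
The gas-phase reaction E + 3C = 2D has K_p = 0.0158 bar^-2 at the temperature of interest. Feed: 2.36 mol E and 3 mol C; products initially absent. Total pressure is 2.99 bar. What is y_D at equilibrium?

Let X = conversion of C (basis 3 mol C); extent of reaction ξ = X.
Moles: n_E = 2.36 − X; n_C = 3 − 3X; n_D = 2X.
n_T = Σnᵢ = 5.36 − 2X.
y_i = n_i/n_T, p_i = y_i·P. K_p = p_D^2 / (p_E p_C^3).
Equating to 0.0158 bar^-2 and solving on 0 < X < 1: X = 0.205.
Then n_D = 0.41, n_T = 4.95, so y_D = 0.083.

y_D = 0.083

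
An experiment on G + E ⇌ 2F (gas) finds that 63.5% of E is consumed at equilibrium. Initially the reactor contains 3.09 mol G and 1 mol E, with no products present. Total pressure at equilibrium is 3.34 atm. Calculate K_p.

Let X = conversion of E (basis 1 mol E); extent of reaction ξ = X.
Mole table: n_G = 3.09 − X; n_E = 1 − X; n_F = 2X.
n_T stays at 4.09 (no change in mole number).
At X = 0.635: n_G = 2.46, n_E = 0.365, n_F = 1.27, n_T = 4.09.
p_i = (n_i/n_T)·P. K_p = p_F^2 / (p_G p_E) = 1.8.

K_p = 1.8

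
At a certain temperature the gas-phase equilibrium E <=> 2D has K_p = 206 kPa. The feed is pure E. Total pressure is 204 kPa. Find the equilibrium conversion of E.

X = 0.449

Let X = conversion of E (basis 1 mol E); extent of reaction ξ = X.
Species balance: n_E = 1 − X; n_D = 2X.
Summing: n_T = 1 + X.
y_i = n_i/n_T, p_i = y_i·P. K_p = p_D^2 / (p_E).
This yields a degree-2 equation in X; solving on (0,1), X = 0.449.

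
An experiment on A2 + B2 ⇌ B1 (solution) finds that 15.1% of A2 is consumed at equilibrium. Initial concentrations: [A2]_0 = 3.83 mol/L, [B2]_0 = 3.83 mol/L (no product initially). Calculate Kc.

Kc = 0.0547 L/mol

Let X = conversion of A2.
Concentrations: [A2] = 3.83 − 3.83X; [B2] = 3.83 − 3.83X; [B1] = 3.83X.
At X = 0.151: [A2] = 3.25, [B2] = 3.25, [B1] = 0.578.
Kc = [B1] / ([A2] [B2]) = 0.0547 L/mol.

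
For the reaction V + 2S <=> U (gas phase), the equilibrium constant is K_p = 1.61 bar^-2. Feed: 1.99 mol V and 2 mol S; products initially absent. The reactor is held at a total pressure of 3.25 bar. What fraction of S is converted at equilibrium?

X = 0.764

Basis: 2 mol S initially; let X = conversion of S. Extent ξ = X.
Mole table: n_V = 1.99 − X; n_S = 2 − 2X; n_U = X.
Total moles n_T = 3.99 − 2X.
With p_i = (n_i/n_T)P, K_p = p_U / (p_V p_S^2).
This yields a degree-3 equation in X; solving on (0,1), X = 0.764.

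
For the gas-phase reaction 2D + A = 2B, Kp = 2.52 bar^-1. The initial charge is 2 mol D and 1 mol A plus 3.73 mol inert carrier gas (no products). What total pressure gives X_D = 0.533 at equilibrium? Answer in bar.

Basis: 2 mol D initially; let X = conversion of D. Extent ξ = X.
Mole table: n_D = 2 − 2X; n_A = 1 − X; n_B = 2X; n_I = 3.73 (inert).
n_T = Σnᵢ = 6.73 − X.
Kp = p_B^2 / (p_D^2 p_A) with p_i = (n_i/n_T)·P.
At X = 0.533: the mole-fraction product g(X) = Π y_i^ν_i = 17.29. Since Kp = g(X)·P^{-1}, P = (g/Kp)^(1/1) = (17.29/2.52)^(1/1) = 6.86 bar.

P = 6.86 bar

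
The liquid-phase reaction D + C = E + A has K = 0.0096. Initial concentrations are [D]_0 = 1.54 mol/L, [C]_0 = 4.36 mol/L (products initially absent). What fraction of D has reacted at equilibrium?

Let X = conversion of D; extent ξ = 1.54·X mol/L.
Concentrations: [D] = 1.54 − 1.54X; [C] = 4.36 − 1.54X; [E] = 1.54X; [A] = 1.54X.
K = [E] [A] / ([D] [C]).
Setting equal to 0.0096 and solving for X on (0,1) gives X = 0.148.

X = 0.148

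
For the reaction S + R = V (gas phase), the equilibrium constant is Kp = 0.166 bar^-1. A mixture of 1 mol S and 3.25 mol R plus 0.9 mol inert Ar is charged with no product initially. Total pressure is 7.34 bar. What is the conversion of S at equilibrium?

X = 0.422

Basis: 1 mol S initially; let X = conversion of S. Extent ξ = X.
Moles: n_S = 1 − X; n_R = 3.25 − X; n_V = X; n_I = 0.9 (inert).
n_T = Σnᵢ = 5.15 − X.
y_i = n_i/n_T, p_i = y_i·P. Kp = p_V / (p_S p_R).
Equating to 0.166 bar^-1 and solving on 0 < X < 1: X = 0.422.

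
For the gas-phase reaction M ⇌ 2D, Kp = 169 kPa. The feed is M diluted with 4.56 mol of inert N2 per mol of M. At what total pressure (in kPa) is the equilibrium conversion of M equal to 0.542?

P = 402 kPa

Basis: 1 mol M initially; let X = conversion of M. Extent ξ = X.
Mole table: n_M = 1 − X; n_D = 2X; n_I = 4.56 (inert).
Total moles n_T = 5.56 + X.
Kp = p_D^2 / (p_M) with p_i = (n_i/n_T)·P.
At X = 0.542: the mole-fraction product g(X) = Π y_i^ν_i = 0.4205. Since Kp = g(X)·P^{1}, P = (Kp/g)^(1/1) = (169/0.4205)^(1/1) = 402 kPa.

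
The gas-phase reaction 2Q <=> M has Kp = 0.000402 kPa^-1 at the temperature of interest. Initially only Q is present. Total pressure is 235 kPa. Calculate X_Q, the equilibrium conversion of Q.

X = 0.148

Basis: 1 mol Q initially; let X = conversion of Q. Extent ξ = 0.5X.
Moles: n_Q = 1 − X; n_M = 0.5X.
n_T = Σnᵢ = 1 − 0.5X.
y_i = n_i/n_T, p_i = y_i·P. Kp = p_M / (p_Q^2).
Setting this equal to 0.000402 kPa^-1 and taking the physical root (0 < X < 1) gives X = 0.148.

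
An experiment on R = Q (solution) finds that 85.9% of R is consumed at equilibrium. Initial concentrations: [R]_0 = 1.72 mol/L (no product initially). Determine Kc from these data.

Let X = conversion of R.
Concentrations: [R] = 1.72 − 1.72X; [Q] = 1.72X.
At X = 0.859: [R] = 0.243, [Q] = 1.48.
Kc = [Q] / ([R]) = 6.09.

Kc = 6.09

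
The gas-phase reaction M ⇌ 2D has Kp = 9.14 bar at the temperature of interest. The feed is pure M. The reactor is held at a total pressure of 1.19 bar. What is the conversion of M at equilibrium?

Take 1 mol M as basis and let X be its fractional conversion, so ξ = X.
Moles: n_M = 1 − X; n_D = 2X.
Summing: n_T = 1 + X.
With p_i = (n_i/n_T)P, Kp = p_D^2 / (p_M).
Substituting and setting equal to 9.14 bar gives a polynomial in X; the root in (0,1) is X = 0.811.

X = 0.811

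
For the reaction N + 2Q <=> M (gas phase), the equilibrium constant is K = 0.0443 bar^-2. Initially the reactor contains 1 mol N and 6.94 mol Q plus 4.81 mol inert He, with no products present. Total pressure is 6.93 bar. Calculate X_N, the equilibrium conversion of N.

X = 0.362

Take 1 mol N as basis and let X be its fractional conversion, so ξ = X.
Mole table: n_N = 1 − X; n_Q = 6.94 − 2X; n_M = X; n_I = 4.81 (inert).
Summing: n_T = 12.8 − 2X.
y_i = n_i/n_T, p_i = y_i·P. K = p_M / (p_N p_Q^2).
This yields a degree-3 equation in X; solving on (0,1), X = 0.362.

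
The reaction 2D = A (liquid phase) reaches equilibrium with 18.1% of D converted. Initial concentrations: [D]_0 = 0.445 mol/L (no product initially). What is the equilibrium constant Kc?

Kc = 0.303 L/mol

Let X = conversion of D.
Concentrations: [D] = 0.445 − 0.445X; [A] = 0.223X.
At X = 0.181: [D] = 0.364, [A] = 0.0403.
Kc = [A] / ([D]^2) = 0.303 L/mol.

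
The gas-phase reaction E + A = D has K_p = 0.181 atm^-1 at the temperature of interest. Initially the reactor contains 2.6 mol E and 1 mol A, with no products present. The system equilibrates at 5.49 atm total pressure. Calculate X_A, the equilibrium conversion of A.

Basis: 1 mol A initially; let X = conversion of A. Extent ξ = X.
Species balance: n_E = 2.6 − X; n_A = 1 − X; n_D = X.
Summing: n_T = 3.6 − X.
With p_i = (n_i/n_T)P, K_p = p_D / (p_E p_A).
Equating to 0.181 atm^-1 and solving on 0 < X < 1: X = 0.406.

X = 0.406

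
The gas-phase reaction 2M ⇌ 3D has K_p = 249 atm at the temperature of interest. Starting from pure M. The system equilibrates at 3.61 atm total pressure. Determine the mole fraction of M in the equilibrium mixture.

y_M = 0.102

Take 1 mol M as basis and let X be its fractional conversion, so ξ = 0.5X.
At extent ξ: n_M = 1 − X; n_D = 1.5X.
Total moles n_T = 1 + 0.5X.
With p_i = (n_i/n_T)P, K_p = p_D^3 / (p_M^2).
Equating to 249 atm and solving on 0 < X < 1: X = 0.854.
Then n_M = 0.146, n_T = 1.43, so y_M = 0.102.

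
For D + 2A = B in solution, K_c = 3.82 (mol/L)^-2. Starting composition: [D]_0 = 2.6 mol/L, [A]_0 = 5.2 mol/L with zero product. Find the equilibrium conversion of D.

Let X = conversion of D; extent ξ = 2.6·X mol/L.
Concentrations: [D] = 2.6 − 2.6X; [A] = 5.2 − 5.2X; [B] = 2.6X.
K_c = [B] / ([D] [A]^2).
Equating to 3.82 (mol/L)^-2: the physical root is X = 0.802.

X = 0.802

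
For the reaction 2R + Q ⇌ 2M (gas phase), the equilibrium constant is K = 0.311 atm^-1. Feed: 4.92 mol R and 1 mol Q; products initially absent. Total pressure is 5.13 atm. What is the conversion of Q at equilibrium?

Basis: 1 mol Q initially; let X = conversion of Q. Extent ξ = X.
Species balance: n_R = 4.92 − 2X; n_Q = 1 − X; n_M = 2X.
n_T = Σnᵢ = 5.92 − X.
y_i = n_i/n_T, p_i = y_i·P. K = p_M^2 / (p_R^2 p_Q).
Substituting and setting equal to 0.311 atm^-1 gives a polynomial in X; the root in (0,1) is X = 0.621.

X = 0.621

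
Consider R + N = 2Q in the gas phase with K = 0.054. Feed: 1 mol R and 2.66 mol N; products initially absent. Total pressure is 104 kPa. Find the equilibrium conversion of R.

Let X = conversion of R (basis 1 mol R); extent of reaction ξ = X.
At extent ξ: n_R = 1 − X; n_N = 2.66 − X; n_Q = 2X.
n_T stays at 3.66 (no change in mole number).
Mole fractions y_i = n_i/n_T; K = p_Q^2 / (p_R p_N) with p_i = y_i·P.
This yields a degree-2 equation in X; solving on (0,1), X = 0.167.

X = 0.167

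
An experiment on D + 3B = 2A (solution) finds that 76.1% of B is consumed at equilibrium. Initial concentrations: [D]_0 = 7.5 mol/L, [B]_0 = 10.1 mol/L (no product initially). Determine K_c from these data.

Let X = conversion of B.
Concentrations: [D] = 7.5 − 3.37X; [B] = 10.1 − 10.1X; [A] = 6.73X.
At X = 0.761: [D] = 4.94, [B] = 2.41, [A] = 5.12.
K_c = [A]^2 / ([D] [B]^3) = 0.378 (mol/L)^-2.

K_c = 0.378 (mol/L)^-2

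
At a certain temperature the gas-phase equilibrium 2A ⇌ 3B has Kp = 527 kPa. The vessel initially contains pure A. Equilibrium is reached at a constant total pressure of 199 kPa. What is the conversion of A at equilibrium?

Basis: 1 mol A initially; let X = conversion of A. Extent ξ = 0.5X.
Species balance: n_A = 1 − X; n_B = 1.5X.
Summing: n_T = 1 + 0.5X.
y_i = n_i/n_T, p_i = y_i·P. Kp = p_B^3 / (p_A^2).
Substituting and setting equal to 527 kPa gives a polynomial in X; the root in (0,1) is X = 0.571.

X = 0.571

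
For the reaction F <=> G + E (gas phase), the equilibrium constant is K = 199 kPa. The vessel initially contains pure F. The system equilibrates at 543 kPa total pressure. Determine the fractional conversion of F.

X = 0.518

Let X = conversion of F (basis 1 mol F); extent of reaction ξ = X.
Moles: n_F = 1 − X; n_G = X; n_E = X.
Total moles n_T = 1 + X.
Mole fractions y_i = n_i/n_T; K = p_G p_E / (p_F) with p_i = y_i·P.
This yields a degree-2 equation in X; solving on (0,1), X = 0.518.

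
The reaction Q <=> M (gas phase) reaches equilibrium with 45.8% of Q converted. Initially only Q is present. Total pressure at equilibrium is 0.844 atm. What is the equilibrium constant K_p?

Take 1 mol Q as basis and let X be its fractional conversion, so ξ = X.
At extent ξ: n_Q = 1 − X; n_M = X.
Total moles n_T = 1 (Δν = 0, constant).
At X = 0.458: n_Q = 0.542, n_M = 0.458, n_T = 1.
p_i = (n_i/n_T)·P. K_p = p_M / (p_Q) = 0.845.

K_p = 0.845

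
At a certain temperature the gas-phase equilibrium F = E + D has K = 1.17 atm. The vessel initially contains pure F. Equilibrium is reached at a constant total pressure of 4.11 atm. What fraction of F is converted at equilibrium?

X = 0.471

Take 1 mol F as basis and let X be its fractional conversion, so ξ = X.
Mole table: n_F = 1 − X; n_E = X; n_D = X.
Total moles n_T = 1 + X.
Mole fractions y_i = n_i/n_T; K = p_E p_D / (p_F) with p_i = y_i·P.
This yields a degree-2 equation in X; solving on (0,1), X = 0.471.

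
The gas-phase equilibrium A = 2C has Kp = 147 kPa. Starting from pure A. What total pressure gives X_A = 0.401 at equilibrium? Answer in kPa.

P = 192 kPa

Let X = conversion of A (basis 1 mol A); extent of reaction ξ = X.
At extent ξ: n_A = 1 − X; n_C = 2X.
Summing: n_T = 1 + X.
Kp = p_C^2 / (p_A) with p_i = (n_i/n_T)·P.
At X = 0.401: the mole-fraction product g(X) = Π y_i^ν_i = 0.7664. Since Kp = g(X)·P^{1}, P = (Kp/g)^(1/1) = (147/0.7664)^(1/1) = 192 kPa.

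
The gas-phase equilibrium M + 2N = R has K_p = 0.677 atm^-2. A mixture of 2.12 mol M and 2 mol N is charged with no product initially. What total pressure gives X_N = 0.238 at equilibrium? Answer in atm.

P = 1.03 atm

Let X = conversion of N (basis 2 mol N); extent of reaction ξ = X.
Moles: n_M = 2.12 − X; n_N = 2 − 2X; n_R = X.
Summing: n_T = 4.12 − 2X.
K_p = p_R / (p_M p_N^2) with p_i = (n_i/n_T)·P.
At X = 0.238: the mole-fraction product g(X) = Π y_i^ν_i = 0.723. Since K_p = g(X)·P^{-2}, P = (g/K_p)^(1/2) = (0.723/0.677)^(1/2) = 1.03 atm.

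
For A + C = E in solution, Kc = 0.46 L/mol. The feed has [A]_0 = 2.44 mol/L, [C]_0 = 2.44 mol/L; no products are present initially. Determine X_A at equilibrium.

X = 0.402

Let X = conversion of A; extent ξ = 2.44·X mol/L.
Concentrations: [A] = 2.44 − 2.44X; [C] = 2.44 − 2.44X; [E] = 2.44X.
Kc = [E] / ([A] [C]).
Solving Kc = 0.46 for X ∈ (0,1): X = 0.402.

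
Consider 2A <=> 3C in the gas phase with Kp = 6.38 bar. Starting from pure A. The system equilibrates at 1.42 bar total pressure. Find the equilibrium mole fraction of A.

Let X = conversion of A (basis 1 mol A); extent of reaction ξ = 0.5X.
Species balance: n_A = 1 − X; n_C = 1.5X.
Summing: n_T = 1 + 0.5X.
With p_i = (n_i/n_T)P, Kp = p_C^3 / (p_A^2).
Substituting and setting equal to 6.38 bar gives a polynomial in X; the root in (0,1) is X = 0.626.
Then n_A = 0.374, n_T = 1.31, so y_A = 0.285.

y_A = 0.285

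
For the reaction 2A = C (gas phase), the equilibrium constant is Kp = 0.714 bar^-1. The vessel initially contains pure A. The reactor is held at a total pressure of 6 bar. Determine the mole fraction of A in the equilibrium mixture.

Take 1 mol A as basis and let X be its fractional conversion, so ξ = 0.5X.
Moles: n_A = 1 − X; n_C = 0.5X.
Total moles n_T = 1 − 0.5X.
y_i = n_i/n_T, p_i = y_i·P. Kp = p_C / (p_A^2).
Equating to 0.714 bar^-1 and solving on 0 < X < 1: X = 0.765.
Then n_A = 0.235, n_T = 0.617, so y_A = 0.380.

y_A = 0.380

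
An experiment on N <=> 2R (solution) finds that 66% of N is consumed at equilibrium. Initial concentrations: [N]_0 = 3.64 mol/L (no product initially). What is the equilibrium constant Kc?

Let X = conversion of N.
Concentrations: [N] = 3.64 − 3.64X; [R] = 7.28X.
At X = 0.66: [N] = 1.24, [R] = 4.8.
Kc = [R]^2 / ([N]) = 18.7 mol/L.

Kc = 18.7 mol/L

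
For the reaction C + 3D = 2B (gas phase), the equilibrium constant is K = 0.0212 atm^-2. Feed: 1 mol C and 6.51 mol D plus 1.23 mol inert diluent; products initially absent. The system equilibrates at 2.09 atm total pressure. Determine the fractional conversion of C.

X = 0.227

Take 1 mol C as basis and let X be its fractional conversion, so ξ = X.
At extent ξ: n_C = 1 − X; n_D = 6.51 − 3X; n_B = 2X; n_I = 1.23 (inert).
Summing: n_T = 8.74 − 2X.
Mole fractions y_i = n_i/n_T; K = p_B^2 / (p_C p_D^3) with p_i = y_i·P.
Substituting and setting equal to 0.0212 atm^-2 gives a polynomial in X; the root in (0,1) is X = 0.227.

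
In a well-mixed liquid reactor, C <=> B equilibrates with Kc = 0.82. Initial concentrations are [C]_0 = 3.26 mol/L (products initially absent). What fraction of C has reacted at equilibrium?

X = 0.451

Let X = conversion of C; extent ξ = 3.26·X mol/L.
Concentrations: [C] = 3.26 − 3.26X; [B] = 3.26X.
Kc = [B] / ([C]).
Setting equal to 0.82 and solving for X on (0,1) gives X = 0.451.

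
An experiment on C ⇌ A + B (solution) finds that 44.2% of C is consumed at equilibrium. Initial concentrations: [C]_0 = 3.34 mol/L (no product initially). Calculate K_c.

K_c = 1.17 mol/L

Let X = conversion of C.
Concentrations: [C] = 3.34 − 3.34X; [A] = 3.34X; [B] = 3.34X.
At X = 0.442: [C] = 1.86, [A] = 1.48, [B] = 1.48.
K_c = [A] [B] / ([C]) = 1.17 mol/L.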